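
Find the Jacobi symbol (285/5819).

-1

(285/5819)
  = (5819/285)    [QR: 285 ≡ 1 mod 4, sign kept]
  = (119/285)    [5819 ≡ 119 mod 285]
  = (285/119)    [QR: 285 ≡ 1 mod 4, sign kept]
  = (47/119)    [285 ≡ 47 mod 119]
  = -(119/47)    [QR: both ≡ 3 mod 4, sign flips]
  = -(25/47)    [119 ≡ 25 mod 47]
  = -(47/25)    [QR: 25 ≡ 1 mod 4, sign kept]
  = -(22/25)    [47 ≡ 22 mod 25]
  = -(11/25)    [25 ≡ 1 mod 8 ⇒ (2/25) = +1]
  = -(25/11)    [QR: 25 ≡ 1 mod 4, sign kept]
  = -(3/11)    [25 ≡ 3 mod 11]
  = (11/3)    [QR: both ≡ 3 mod 4, sign flips]
  = (2/3)    [11 ≡ 2 mod 3]
  = -(1/3)    [3 ≡ 3 mod 8 ⇒ (2/3) = -1]
  = -1    [(1/3) = 1]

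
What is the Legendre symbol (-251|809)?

-1

Pull out -1: (-251|809) = (-1|809)·(251|809). Since 809 ≡ 1 (mod 4), (-1|809) = +1. Now have (251|809).
809 ≡ 1 (mod 4), so quadratic reciprocity gives (251|809) = (809|251). Reduce: 809 ≡ 56 (mod 251). Now have (56|251).
Factor out 2: 56 = 2^3·7. Since 251 ≡ 3 (mod 8), (2|251) = -1, and (2|251)^3 = -1. Now have -(7|251).
Both 7 ≡ 3 and 251 ≡ 3 (mod 4), so reciprocity gives (7|251) = -(251|7). Reduce: 251 ≡ 6 (mod 7). Now have (6|7).
Factor out 2: 6 = 2·3. Since 7 ≡ 7 (mod 8), (2|7) = +1. Now have (3|7).
Both 3 ≡ 3 and 7 ≡ 3 (mod 4), so reciprocity gives (3|7) = -(7|3). Reduce: 7 ≡ 1 (mod 3). Now have -(1|3).
(1|3) = 1. Collecting the sign factors: -1.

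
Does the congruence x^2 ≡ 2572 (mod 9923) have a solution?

Factor out 2: 2572 = 2^2·643. Since 9923 ≡ 3 (mod 8), (2/9923) = -1, and (2/9923)^2 = +1. Now have (643/9923).
Both 643 ≡ 3 and 9923 ≡ 3 (mod 4), so reciprocity gives (643/9923) = -(9923/643). Reduce: 9923 ≡ 278 (mod 643). Now have -(278/643).
Factor out 2: 278 = 2·139. Since 643 ≡ 3 (mod 8), (2/643) = -1. Now have (139/643).
Both 139 ≡ 3 and 643 ≡ 3 (mod 4), so reciprocity gives (139/643) = -(643/139). Reduce: 643 ≡ 87 (mod 139). Now have -(87/139).
Both 87 ≡ 3 and 139 ≡ 3 (mod 4), so reciprocity gives (87/139) = -(139/87). Reduce: 139 ≡ 52 (mod 87). Now have (52/87).
Factor out 2: 52 = 2^2·13. Since 87 ≡ 7 (mod 8), (2/87) = +1, and (2/87)^2 = +1. Now have (13/87).
13 ≡ 1 (mod 4), so quadratic reciprocity gives (13/87) = (87/13). Reduce: 87 ≡ 9 (mod 13). Now have (9/13).
9 ≡ 1 (mod 4), so quadratic reciprocity gives (9/13) = (13/9). Reduce: 13 ≡ 4 (mod 9). Now have (4/9).
Factor out 2: 4 = 2^2. Since 9 ≡ 1 (mod 8), (2/9) = +1, and (2/9)^2 = +1. Now have (1/9).
(1/9) = 1. Collecting the sign factors: 1.
(2572/9923) = 1, and 9923 is prime, so 2572 is a quadratic residue mod 9923.

yes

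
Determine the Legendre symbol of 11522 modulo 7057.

(11522 / 7057)
  = (4465 / 7057)    [11522 ≡ 4465 mod 7057]
  = (7057 / 4465)    [QR: 4465 ≡ 1 mod 4, sign kept]
  = (2592 / 4465)    [7057 ≡ 2592 mod 4465]
  = (81 / 4465)    [4465 ≡ 1 mod 8 ⇒ (2 / 4465)^5 = +1]
  = (4465 / 81)    [QR: 81 ≡ 1 mod 4, sign kept]
  = (10 / 81)    [4465 ≡ 10 mod 81]
  = (5 / 81)    [81 ≡ 1 mod 8 ⇒ (2 / 81) = +1]
  = (81 / 5)    [QR: 5 ≡ 1 mod 4, sign kept]
  = (1 / 5)    [81 ≡ 1 mod 5]
  = 1    [(1 / 5) = 1]

1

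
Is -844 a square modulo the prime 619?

no

(-844/619)
  = -(844/619)    [619 ≡ 3 mod 4 ⇒ (-1/619) = -1]
  = -(225/619)    [844 ≡ 225 mod 619]
  = -(619/225)    [QR: 225 ≡ 1 mod 4, sign kept]
  = -(169/225)    [619 ≡ 169 mod 225]
  = -(225/169)    [QR: 169 ≡ 1 mod 4, sign kept]
  = -(56/169)    [225 ≡ 56 mod 169]
  = -(7/169)    [169 ≡ 1 mod 8 ⇒ (2/169)^3 = +1]
  = -(169/7)    [QR: 169 ≡ 1 mod 4, sign kept]
  = -(1/7)    [169 ≡ 1 mod 7]
  = -1    [(1/7) = 1]
The Legendre symbol is -1, so x^2 ≡ -844 (mod 619) has no solution.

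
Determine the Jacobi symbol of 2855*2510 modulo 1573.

By multiplicativity, (2855·2510/1573) = (2855/1573)·(2510/1573).
First factor (2855/1573):
(2855/1573)
  = (1282/1573)    [2855 ≡ 1282 mod 1573]
  = -(641/1573)    [1573 ≡ 5 mod 8 ⇒ (2/1573) = -1]
  = -(1573/641)    [QR: 641 ≡ 1 mod 4, sign kept]
  = -(291/641)    [1573 ≡ 291 mod 641]
  = -(641/291)    [QR: 641 ≡ 1 mod 4, sign kept]
  = -(59/291)    [641 ≡ 59 mod 291]
  = (291/59)    [QR: both ≡ 3 mod 4, sign flips]
  = (55/59)    [291 ≡ 55 mod 59]
  = -(59/55)    [QR: both ≡ 3 mod 4, sign flips]
  = -(4/55)    [59 ≡ 4 mod 55]
  = -(1/55)    [55 ≡ 7 mod 8 ⇒ (2/55)^2 = +1]
  = -1    [(1/55) = 1]
Second factor (2510/1573):
(2510/1573)
  = (937/1573)    [2510 ≡ 937 mod 1573]
  = (1573/937)    [QR: 937 ≡ 1 mod 4, sign kept]
  = (636/937)    [1573 ≡ 636 mod 937]
  = (159/937)    [937 ≡ 1 mod 8 ⇒ (2/937)^2 = +1]
  = (937/159)    [QR: 937 ≡ 1 mod 4, sign kept]
  = (142/159)    [937 ≡ 142 mod 159]
  = (71/159)    [159 ≡ 7 mod 8 ⇒ (2/159) = +1]
  = -(159/71)    [QR: both ≡ 3 mod 4, sign flips]
  = -(17/71)    [159 ≡ 17 mod 71]
  = -(71/17)    [QR: 17 ≡ 1 mod 4, sign kept]
  = -(3/17)    [71 ≡ 3 mod 17]
  = -(17/3)    [QR: 17 ≡ 1 mod 4, sign kept]
  = -(2/3)    [17 ≡ 2 mod 3]
  = (1/3)    [3 ≡ 3 mod 8 ⇒ (2/3) = -1]
  = 1    [(1/3) = 1]
Product: (-1)·(1) = -1.

-1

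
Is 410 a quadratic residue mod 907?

(410/907)
  = -(205/907)    [907 ≡ 3 mod 8 ⇒ (2/907) = -1]
  = -(907/205)    [QR: 205 ≡ 1 mod 4, sign kept]
  = -(87/205)    [907 ≡ 87 mod 205]
  = -(205/87)    [QR: 205 ≡ 1 mod 4, sign kept]
  = -(31/87)    [205 ≡ 31 mod 87]
  = (87/31)    [QR: both ≡ 3 mod 4, sign flips]
  = (25/31)    [87 ≡ 25 mod 31]
  = (31/25)    [QR: 25 ≡ 1 mod 4, sign kept]
  = (6/25)    [31 ≡ 6 mod 25]
  = (3/25)    [25 ≡ 1 mod 8 ⇒ (2/25) = +1]
  = (25/3)    [QR: 25 ≡ 1 mod 4, sign kept]
  = (1/3)    [25 ≡ 1 mod 3]
  = 1    [(1/3) = 1]
The Legendre symbol is 1, so x^2 ≡ 410 (mod 907) has solution.

yes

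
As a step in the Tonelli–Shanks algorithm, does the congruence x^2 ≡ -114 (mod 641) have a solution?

(-114|641)
  = (527|641)    [-114 ≡ 527 mod 641]
  = (641|527)    [QR: 641 ≡ 1 mod 4, sign kept]
  = (114|527)    [641 ≡ 114 mod 527]
  = (57|527)    [527 ≡ 7 mod 8 ⇒ (2|527) = +1]
  = (527|57)    [QR: 57 ≡ 1 mod 4, sign kept]
  = (14|57)    [527 ≡ 14 mod 57]
  = (7|57)    [57 ≡ 1 mod 8 ⇒ (2|57) = +1]
  = (57|7)    [QR: 57 ≡ 1 mod 4, sign kept]
  = (1|7)    [57 ≡ 1 mod 7]
  = 1    [(1|7) = 1]
The Legendre symbol is 1, so x^2 ≡ -114 (mod 641) has solution.

yes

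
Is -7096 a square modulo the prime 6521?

Pull out -1: (-7096/6521) = (-1/6521)·(7096/6521). Since 6521 ≡ 1 (mod 4), (-1/6521) = +1. Now have (7096/6521).
Reduce the numerator: 7096 ≡ 575 (mod 6521), so (7096/6521) = (575/6521).
6521 ≡ 1 (mod 4), so quadratic reciprocity gives (575/6521) = (6521/575). Reduce: 6521 ≡ 196 (mod 575). Now have (196/575).
Factor out 2: 196 = 2^2·49. Since 575 ≡ 7 (mod 8), (2/575) = +1, and (2/575)^2 = +1. Now have (49/575).
49 ≡ 1 (mod 4), so quadratic reciprocity gives (49/575) = (575/49). Reduce: 575 ≡ 36 (mod 49). Now have (36/49).
Factor out 2: 36 = 2^2·9. Since 49 ≡ 1 (mod 8), (2/49) = +1, and (2/49)^2 = +1. Now have (9/49).
9 ≡ 1 (mod 4), so quadratic reciprocity gives (9/49) = (49/9). Reduce: 49 ≡ 4 (mod 9). Now have (4/9).
Factor out 2: 4 = 2^2. Since 9 ≡ 1 (mod 8), (2/9) = +1, and (2/9)^2 = +1. Now have (1/9).
(1/9) = 1. Collecting the sign factors: 1.
The Legendre symbol is 1, so x^2 ≡ -7096 (mod 6521) has solution.

yes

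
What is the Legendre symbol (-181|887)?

1

(-181|887)
  = -(181|887)    [887 ≡ 3 mod 4 ⇒ (-1|887) = -1]
  = -(887|181)    [QR: 181 ≡ 1 mod 4, sign kept]
  = -(163|181)    [887 ≡ 163 mod 181]
  = -(181|163)    [QR: 181 ≡ 1 mod 4, sign kept]
  = -(18|163)    [181 ≡ 18 mod 163]
  = (9|163)    [163 ≡ 3 mod 8 ⇒ (2|163) = -1]
  = (163|9)    [QR: 9 ≡ 1 mod 4, sign kept]
  = (1|9)    [163 ≡ 1 mod 9]
  = 1    [(1|9) = 1]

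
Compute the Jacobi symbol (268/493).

(268/493)
  = (67/493)    [493 ≡ 5 mod 8 ⇒ (2/493)^2 = +1]
  = (493/67)    [QR: 493 ≡ 1 mod 4, sign kept]
  = (24/67)    [493 ≡ 24 mod 67]
  = -(3/67)    [67 ≡ 3 mod 8 ⇒ (2/67)^3 = -1]
  = (67/3)    [QR: both ≡ 3 mod 4, sign flips]
  = (1/3)    [67 ≡ 1 mod 3]
  = 1    [(1/3) = 1]

1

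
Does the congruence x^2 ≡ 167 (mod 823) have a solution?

yes

Both 167 ≡ 3 and 823 ≡ 3 (mod 4), so reciprocity gives (167/823) = -(823/167). Reduce: 823 ≡ 155 (mod 167). Now have -(155/167).
Both 155 ≡ 3 and 167 ≡ 3 (mod 4), so reciprocity gives (155/167) = -(167/155). Reduce: 167 ≡ 12 (mod 155). Now have (12/155).
Factor out 2: 12 = 2^2·3. Since 155 ≡ 3 (mod 8), (2/155) = -1, and (2/155)^2 = +1. Now have (3/155).
Both 3 ≡ 3 and 155 ≡ 3 (mod 4), so reciprocity gives (3/155) = -(155/3). Reduce: 155 ≡ 2 (mod 3). Now have -(2/3).
Factor out 2: 2 = 2. Since 3 ≡ 3 (mod 8), (2/3) = -1. Now have (1/3).
(1/3) = 1. Collecting the sign factors: 1.
(167/823) = 1, and 823 is prime, so 167 is a quadratic residue mod 823.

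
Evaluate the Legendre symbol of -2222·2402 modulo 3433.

-1

By multiplicativity, (-2222·2402/3433) = (-2222/3433)·(2402/3433).
First factor (-2222/3433):
(-2222/3433)
  = (2222/3433)    [3433 ≡ 1 mod 4 ⇒ (-1/3433) = +1]
  = (1111/3433)    [3433 ≡ 1 mod 8 ⇒ (2/3433) = +1]
  = (3433/1111)    [QR: 3433 ≡ 1 mod 4, sign kept]
  = (100/1111)    [3433 ≡ 100 mod 1111]
  = (25/1111)    [1111 ≡ 7 mod 8 ⇒ (2/1111)^2 = +1]
  = (1111/25)    [QR: 25 ≡ 1 mod 4, sign kept]
  = (11/25)    [1111 ≡ 11 mod 25]
  = (25/11)    [QR: 25 ≡ 1 mod 4, sign kept]
  = (3/11)    [25 ≡ 3 mod 11]
  = -(11/3)    [QR: both ≡ 3 mod 4, sign flips]
  = -(2/3)    [11 ≡ 2 mod 3]
  = (1/3)    [3 ≡ 3 mod 8 ⇒ (2/3) = -1]
  = 1    [(1/3) = 1]
Second factor (2402/3433):
(2402/3433)
  = (1201/3433)    [3433 ≡ 1 mod 8 ⇒ (2/3433) = +1]
  = (3433/1201)    [QR: 1201 ≡ 1 mod 4, sign kept]
  = (1031/1201)    [3433 ≡ 1031 mod 1201]
  = (1201/1031)    [QR: 1201 ≡ 1 mod 4, sign kept]
  = (170/1031)    [1201 ≡ 170 mod 1031]
  = (85/1031)    [1031 ≡ 7 mod 8 ⇒ (2/1031) = +1]
  = (1031/85)    [QR: 85 ≡ 1 mod 4, sign kept]
  = (11/85)    [1031 ≡ 11 mod 85]
  = (85/11)    [QR: 85 ≡ 1 mod 4, sign kept]
  = (8/11)    [85 ≡ 8 mod 11]
  = -(1/11)    [11 ≡ 3 mod 8 ⇒ (2/11)^3 = -1]
  = -1    [(1/11) = 1]
Product: (1)·(-1) = -1.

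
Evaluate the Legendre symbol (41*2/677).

By multiplicativity, (41·2/677) = (41/677)·(2/677).
First factor (41/677):
41 ≡ 1 (mod 4), so quadratic reciprocity gives (41/677) = (677/41). Reduce: 677 ≡ 21 (mod 41). Now have (21/41).
21 ≡ 1 (mod 4), so quadratic reciprocity gives (21/41) = (41/21). Reduce: 41 ≡ 20 (mod 21). Now have (20/21).
Factor out 2: 20 = 2^2·5. Since 21 ≡ 5 (mod 8), (2/21) = -1, and (2/21)^2 = +1. Now have (5/21).
5 ≡ 1 (mod 4), so quadratic reciprocity gives (5/21) = (21/5). Reduce: 21 ≡ 1 (mod 5). Now have (1/5).
(1/5) = 1. Collecting the sign factors: 1.
Second factor (2/677):
Factor out 2: 2 = 2. Since 677 ≡ 5 (mod 8), (2/677) = -1. Now have -(1/677).
(1/677) = 1. Collecting the sign factors: -1.
Product: (1)·(-1) = -1.

-1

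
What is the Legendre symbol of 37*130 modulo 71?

By multiplicativity, (37·130/71) = (37/71)·(130/71).
First factor (37/71):
37 ≡ 1 (mod 4), so quadratic reciprocity gives (37/71) = (71/37). Reduce: 71 ≡ 34 (mod 37). Now have (34/37).
Factor out 2: 34 = 2·17. Since 37 ≡ 5 (mod 8), (2/37) = -1. Now have -(17/37).
17 ≡ 1 (mod 4), so quadratic reciprocity gives (17/37) = (37/17). Reduce: 37 ≡ 3 (mod 17). Now have -(3/17).
17 ≡ 1 (mod 4), so quadratic reciprocity gives (3/17) = (17/3). Reduce: 17 ≡ 2 (mod 3). Now have -(2/3).
Factor out 2: 2 = 2. Since 3 ≡ 3 (mod 8), (2/3) = -1. Now have (1/3).
(1/3) = 1. Collecting the sign factors: 1.
Second factor (130/71):
Reduce the numerator: 130 ≡ 59 (mod 71), so (130/71) = (59/71).
Both 59 ≡ 3 and 71 ≡ 3 (mod 4), so reciprocity gives (59/71) = -(71/59). Reduce: 71 ≡ 12 (mod 59). Now have -(12/59).
Factor out 2: 12 = 2^2·3. Since 59 ≡ 3 (mod 8), (2/59) = -1, and (2/59)^2 = +1. Now have -(3/59).
Both 3 ≡ 3 and 59 ≡ 3 (mod 4), so reciprocity gives (3/59) = -(59/3). Reduce: 59 ≡ 2 (mod 3). Now have (2/3).
Factor out 2: 2 = 2. Since 3 ≡ 3 (mod 8), (2/3) = -1. Now have -(1/3).
(1/3) = 1. Collecting the sign factors: -1.
Product: (1)·(-1) = -1.

-1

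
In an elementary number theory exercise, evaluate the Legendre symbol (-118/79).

1

(-118/79)
  = -(118/79)    [79 ≡ 3 mod 4 ⇒ (-1/79) = -1]
  = -(39/79)    [118 ≡ 39 mod 79]
  = (79/39)    [QR: both ≡ 3 mod 4, sign flips]
  = (1/39)    [79 ≡ 1 mod 39]
  = 1    [(1/39) = 1]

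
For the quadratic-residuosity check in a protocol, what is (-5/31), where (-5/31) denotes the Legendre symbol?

-1

Reduce the numerator: -5 ≡ 26 (mod 31), so (-5/31) = (26/31).
Factor out 2: 26 = 2·13. Since 31 ≡ 7 (mod 8), (2/31) = +1. Now have (13/31).
13 ≡ 1 (mod 4), so quadratic reciprocity gives (13/31) = (31/13). Reduce: 31 ≡ 5 (mod 13). Now have (5/13).
5 ≡ 1 (mod 4), so quadratic reciprocity gives (5/13) = (13/5). Reduce: 13 ≡ 3 (mod 5). Now have (3/5).
5 ≡ 1 (mod 4), so quadratic reciprocity gives (3/5) = (5/3). Reduce: 5 ≡ 2 (mod 3). Now have (2/3).
Factor out 2: 2 = 2. Since 3 ≡ 3 (mod 8), (2/3) = -1. Now have -(1/3).
(1/3) = 1. Collecting the sign factors: -1.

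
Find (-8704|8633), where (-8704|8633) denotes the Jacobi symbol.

-1

Reduce the numerator: -8704 ≡ 8562 (mod 8633), so (-8704|8633) = (8562|8633).
Factor out 2: 8562 = 2·4281. Since 8633 ≡ 1 (mod 8), (2|8633) = +1. Now have (4281|8633).
4281 ≡ 1 (mod 4), so quadratic reciprocity gives (4281|8633) = (8633|4281). Reduce: 8633 ≡ 71 (mod 4281). Now have (71|4281).
4281 ≡ 1 (mod 4), so quadratic reciprocity gives (71|4281) = (4281|71). Reduce: 4281 ≡ 21 (mod 71). Now have (21|71).
21 ≡ 1 (mod 4), so quadratic reciprocity gives (21|71) = (71|21). Reduce: 71 ≡ 8 (mod 21). Now have (8|21).
Factor out 2: 8 = 2^3. Since 21 ≡ 5 (mod 8), (2|21) = -1, and (2|21)^3 = -1. Now have -(1|21).
(1|21) = 1. Collecting the sign factors: -1.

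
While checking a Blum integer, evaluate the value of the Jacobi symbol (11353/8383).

Reduce the numerator: 11353 ≡ 2970 (mod 8383), so (11353/8383) = (2970/8383).
Factor out 2: 2970 = 2·1485. Since 8383 ≡ 7 (mod 8), (2/8383) = +1. Now have (1485/8383).
1485 ≡ 1 (mod 4), so quadratic reciprocity gives (1485/8383) = (8383/1485). Reduce: 8383 ≡ 958 (mod 1485). Now have (958/1485).
Factor out 2: 958 = 2·479. Since 1485 ≡ 5 (mod 8), (2/1485) = -1. Now have -(479/1485).
1485 ≡ 1 (mod 4), so quadratic reciprocity gives (479/1485) = (1485/479). Reduce: 1485 ≡ 48 (mod 479). Now have -(48/479).
Factor out 2: 48 = 2^4·3. Since 479 ≡ 7 (mod 8), (2/479) = +1, and (2/479)^4 = +1. Now have -(3/479).
Both 3 ≡ 3 and 479 ≡ 3 (mod 4), so reciprocity gives (3/479) = -(479/3). Reduce: 479 ≡ 2 (mod 3). Now have (2/3).
Factor out 2: 2 = 2. Since 3 ≡ 3 (mod 8), (2/3) = -1. Now have -(1/3).
(1/3) = 1. Collecting the sign factors: -1.

-1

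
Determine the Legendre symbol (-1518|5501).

Reduce the numerator: -1518 ≡ 3983 (mod 5501), so (-1518|5501) = (3983|5501).
5501 ≡ 1 (mod 4), so quadratic reciprocity gives (3983|5501) = (5501|3983). Reduce: 5501 ≡ 1518 (mod 3983). Now have (1518|3983).
Factor out 2: 1518 = 2·759. Since 3983 ≡ 7 (mod 8), (2|3983) = +1. Now have (759|3983).
Both 759 ≡ 3 and 3983 ≡ 3 (mod 4), so reciprocity gives (759|3983) = -(3983|759). Reduce: 3983 ≡ 188 (mod 759). Now have -(188|759).
Factor out 2: 188 = 2^2·47. Since 759 ≡ 7 (mod 8), (2|759) = +1, and (2|759)^2 = +1. Now have -(47|759).
Both 47 ≡ 3 and 759 ≡ 3 (mod 4), so reciprocity gives (47|759) = -(759|47). Reduce: 759 ≡ 7 (mod 47). Now have (7|47).
Both 7 ≡ 3 and 47 ≡ 3 (mod 4), so reciprocity gives (7|47) = -(47|7). Reduce: 47 ≡ 5 (mod 7). Now have -(5|7).
5 ≡ 1 (mod 4), so quadratic reciprocity gives (5|7) = (7|5). Reduce: 7 ≡ 2 (mod 5). Now have -(2|5).
Factor out 2: 2 = 2. Since 5 ≡ 5 (mod 8), (2|5) = -1. Now have (1|5).
(1|5) = 1. Collecting the sign factors: 1.

1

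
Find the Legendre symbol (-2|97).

Reduce the numerator: -2 ≡ 95 (mod 97), so (-2|97) = (95|97).
97 ≡ 1 (mod 4), so quadratic reciprocity gives (95|97) = (97|95). Reduce: 97 ≡ 2 (mod 95). Now have (2|95).
Factor out 2: 2 = 2. Since 95 ≡ 7 (mod 8), (2|95) = +1. Now have (1|95).
(1|95) = 1. Collecting the sign factors: 1.

1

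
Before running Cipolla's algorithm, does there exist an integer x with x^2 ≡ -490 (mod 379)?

Reduce the numerator: -490 ≡ 268 (mod 379), so (-490|379) = (268|379).
Factor out 2: 268 = 2^2·67. Since 379 ≡ 3 (mod 8), (2|379) = -1, and (2|379)^2 = +1. Now have (67|379).
Both 67 ≡ 3 and 379 ≡ 3 (mod 4), so reciprocity gives (67|379) = -(379|67). Reduce: 379 ≡ 44 (mod 67). Now have -(44|67).
Factor out 2: 44 = 2^2·11. Since 67 ≡ 3 (mod 8), (2|67) = -1, and (2|67)^2 = +1. Now have -(11|67).
Both 11 ≡ 3 and 67 ≡ 3 (mod 4), so reciprocity gives (11|67) = -(67|11). Reduce: 67 ≡ 1 (mod 11). Now have (1|11).
(1|11) = 1. Collecting the sign factors: 1.
The Legendre symbol is 1, so x^2 ≡ -490 (mod 379) has solution.

yes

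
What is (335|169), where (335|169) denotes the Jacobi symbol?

Reduce the numerator: 335 ≡ 166 (mod 169), so (335|169) = (166|169).
Factor out 2: 166 = 2·83. Since 169 ≡ 1 (mod 8), (2|169) = +1. Now have (83|169).
169 ≡ 1 (mod 4), so quadratic reciprocity gives (83|169) = (169|83). Reduce: 169 ≡ 3 (mod 83). Now have (3|83).
Both 3 ≡ 3 and 83 ≡ 3 (mod 4), so reciprocity gives (3|83) = -(83|3). Reduce: 83 ≡ 2 (mod 3). Now have -(2|3).
Factor out 2: 2 = 2. Since 3 ≡ 3 (mod 8), (2|3) = -1. Now have (1|3).
(1|3) = 1. Collecting the sign factors: 1.

1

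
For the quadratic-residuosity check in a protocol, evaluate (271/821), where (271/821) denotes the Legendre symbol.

821 ≡ 1 (mod 4), so quadratic reciprocity gives (271/821) = (821/271). Reduce: 821 ≡ 8 (mod 271). Now have (8/271).
Factor out 2: 8 = 2^3. Since 271 ≡ 7 (mod 8), (2/271) = +1, and (2/271)^3 = +1. Now have (1/271).
(1/271) = 1. Collecting the sign factors: 1.

1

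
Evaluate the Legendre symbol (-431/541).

1

(-431/541)
  = (431/541)    [541 ≡ 1 mod 4 ⇒ (-1/541) = +1]
  = (541/431)    [QR: 541 ≡ 1 mod 4, sign kept]
  = (110/431)    [541 ≡ 110 mod 431]
  = (55/431)    [431 ≡ 7 mod 8 ⇒ (2/431) = +1]
  = -(431/55)    [QR: both ≡ 3 mod 4, sign flips]
  = -(46/55)    [431 ≡ 46 mod 55]
  = -(23/55)    [55 ≡ 7 mod 8 ⇒ (2/55) = +1]
  = (55/23)    [QR: both ≡ 3 mod 4, sign flips]
  = (9/23)    [55 ≡ 9 mod 23]
  = (23/9)    [QR: 9 ≡ 1 mod 4, sign kept]
  = (5/9)    [23 ≡ 5 mod 9]
  = (9/5)    [QR: 5 ≡ 1 mod 4, sign kept]
  = (4/5)    [9 ≡ 4 mod 5]
  = (1/5)    [5 ≡ 5 mod 8 ⇒ (2/5)^2 = +1]
  = 1    [(1/5) = 1]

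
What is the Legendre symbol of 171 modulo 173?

-1

173 ≡ 1 (mod 4), so quadratic reciprocity gives (171 / 173) = (173 / 171). Reduce: 173 ≡ 2 (mod 171). Now have (2 / 171).
Factor out 2: 2 = 2. Since 171 ≡ 3 (mod 8), (2 / 171) = -1. Now have -(1 / 171).
(1 / 171) = 1. Collecting the sign factors: -1.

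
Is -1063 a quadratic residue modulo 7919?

Pull out -1: (-1063/7919) = (-1/7919)·(1063/7919). Since 7919 ≡ 3 (mod 4), (-1/7919) = -1. Now have -(1063/7919).
Both 1063 ≡ 3 and 7919 ≡ 3 (mod 4), so reciprocity gives (1063/7919) = -(7919/1063). Reduce: 7919 ≡ 478 (mod 1063). Now have (478/1063).
Factor out 2: 478 = 2·239. Since 1063 ≡ 7 (mod 8), (2/1063) = +1. Now have (239/1063).
Both 239 ≡ 3 and 1063 ≡ 3 (mod 4), so reciprocity gives (239/1063) = -(1063/239). Reduce: 1063 ≡ 107 (mod 239). Now have -(107/239).
Both 107 ≡ 3 and 239 ≡ 3 (mod 4), so reciprocity gives (107/239) = -(239/107). Reduce: 239 ≡ 25 (mod 107). Now have (25/107).
25 ≡ 1 (mod 4), so quadratic reciprocity gives (25/107) = (107/25). Reduce: 107 ≡ 7 (mod 25). Now have (7/25).
25 ≡ 1 (mod 4), so quadratic reciprocity gives (7/25) = (25/7). Reduce: 25 ≡ 4 (mod 7). Now have (4/7).
Factor out 2: 4 = 2^2. Since 7 ≡ 7 (mod 8), (2/7) = +1, and (2/7)^2 = +1. Now have (1/7).
(1/7) = 1. Collecting the sign factors: 1.
The Legendre symbol is 1, so x^2 ≡ -1063 (mod 7919) has solution.

yes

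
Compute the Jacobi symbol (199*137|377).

By multiplicativity, (199·137|377) = (199|377)·(137|377).
First factor (199|377):
(199|377)
  = (377|199)    [QR: 377 ≡ 1 mod 4, sign kept]
  = (178|199)    [377 ≡ 178 mod 199]
  = (89|199)    [199 ≡ 7 mod 8 ⇒ (2|199) = +1]
  = (199|89)    [QR: 89 ≡ 1 mod 4, sign kept]
  = (21|89)    [199 ≡ 21 mod 89]
  = (89|21)    [QR: 21 ≡ 1 mod 4, sign kept]
  = (5|21)    [89 ≡ 5 mod 21]
  = (21|5)    [QR: 5 ≡ 1 mod 4, sign kept]
  = (1|5)    [21 ≡ 1 mod 5]
  = 1    [(1|5) = 1]
Second factor (137|377):
(137|377)
  = (377|137)    [QR: 137 ≡ 1 mod 4, sign kept]
  = (103|137)    [377 ≡ 103 mod 137]
  = (137|103)    [QR: 137 ≡ 1 mod 4, sign kept]
  = (34|103)    [137 ≡ 34 mod 103]
  = (17|103)    [103 ≡ 7 mod 8 ⇒ (2|103) = +1]
  = (103|17)    [QR: 17 ≡ 1 mod 4, sign kept]
  = (1|17)    [103 ≡ 1 mod 17]
  = 1    [(1|17) = 1]
Product: (1)·(1) = 1.

1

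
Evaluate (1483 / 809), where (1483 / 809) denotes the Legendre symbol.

-1

Reduce the numerator: 1483 ≡ 674 (mod 809), so (1483 / 809) = (674 / 809).
Factor out 2: 674 = 2·337. Since 809 ≡ 1 (mod 8), (2 / 809) = +1. Now have (337 / 809).
337 ≡ 1 (mod 4), so quadratic reciprocity gives (337 / 809) = (809 / 337). Reduce: 809 ≡ 135 (mod 337). Now have (135 / 337).
337 ≡ 1 (mod 4), so quadratic reciprocity gives (135 / 337) = (337 / 135). Reduce: 337 ≡ 67 (mod 135). Now have (67 / 135).
Both 67 ≡ 3 and 135 ≡ 3 (mod 4), so reciprocity gives (67 / 135) = -(135 / 67). Reduce: 135 ≡ 1 (mod 67). Now have -(1 / 67).
(1 / 67) = 1. Collecting the sign factors: -1.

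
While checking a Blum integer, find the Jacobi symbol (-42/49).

0

Pull out -1: (-42/49) = (-1/49)·(42/49). Since 49 ≡ 1 (mod 4), (-1/49) = +1. Now have (42/49).
Factor out 2: 42 = 2·21. Since 49 ≡ 1 (mod 8), (2/49) = +1. Now have (21/49).
21 ≡ 1 (mod 4), so quadratic reciprocity gives (21/49) = (49/21). Reduce: 49 ≡ 7 (mod 21). Now have (7/21).
21 ≡ 1 (mod 4), so quadratic reciprocity gives (7/21) = (21/7). Reduce: 21 ≡ 0 (mod 7). Now have (0/7).
The numerator is now 0 with denominator 7 > 1: the symbol is 0.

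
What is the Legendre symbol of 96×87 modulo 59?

-1

By multiplicativity, (96·87/59) = (96/59)·(87/59).
First factor (96/59):
Reduce the numerator: 96 ≡ 37 (mod 59), so (96/59) = (37/59).
37 ≡ 1 (mod 4), so quadratic reciprocity gives (37/59) = (59/37). Reduce: 59 ≡ 22 (mod 37). Now have (22/37).
Factor out 2: 22 = 2·11. Since 37 ≡ 5 (mod 8), (2/37) = -1. Now have -(11/37).
37 ≡ 1 (mod 4), so quadratic reciprocity gives (11/37) = (37/11). Reduce: 37 ≡ 4 (mod 11). Now have -(4/11).
Factor out 2: 4 = 2^2. Since 11 ≡ 3 (mod 8), (2/11) = -1, and (2/11)^2 = +1. Now have -(1/11).
(1/11) = 1. Collecting the sign factors: -1.
Second factor (87/59):
Reduce the numerator: 87 ≡ 28 (mod 59), so (87/59) = (28/59).
Factor out 2: 28 = 2^2·7. Since 59 ≡ 3 (mod 8), (2/59) = -1, and (2/59)^2 = +1. Now have (7/59).
Both 7 ≡ 3 and 59 ≡ 3 (mod 4), so reciprocity gives (7/59) = -(59/7). Reduce: 59 ≡ 3 (mod 7). Now have -(3/7).
Both 3 ≡ 3 and 7 ≡ 3 (mod 4), so reciprocity gives (3/7) = -(7/3). Reduce: 7 ≡ 1 (mod 3). Now have (1/3).
(1/3) = 1. Collecting the sign factors: 1.
Product: (-1)·(1) = -1.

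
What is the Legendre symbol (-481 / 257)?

Reduce the numerator: -481 ≡ 33 (mod 257), so (-481 / 257) = (33 / 257).
33 ≡ 1 (mod 4), so quadratic reciprocity gives (33 / 257) = (257 / 33). Reduce: 257 ≡ 26 (mod 33). Now have (26 / 33).
Factor out 2: 26 = 2·13. Since 33 ≡ 1 (mod 8), (2 / 33) = +1. Now have (13 / 33).
13 ≡ 1 (mod 4), so quadratic reciprocity gives (13 / 33) = (33 / 13). Reduce: 33 ≡ 7 (mod 13). Now have (7 / 13).
13 ≡ 1 (mod 4), so quadratic reciprocity gives (7 / 13) = (13 / 7). Reduce: 13 ≡ 6 (mod 7). Now have (6 / 7).
Factor out 2: 6 = 2·3. Since 7 ≡ 7 (mod 8), (2 / 7) = +1. Now have (3 / 7).
Both 3 ≡ 3 and 7 ≡ 3 (mod 4), so reciprocity gives (3 / 7) = -(7 / 3). Reduce: 7 ≡ 1 (mod 3). Now have -(1 / 3).
(1 / 3) = 1. Collecting the sign factors: -1.

-1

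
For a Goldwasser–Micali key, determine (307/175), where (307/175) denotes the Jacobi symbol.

(307/175)
  = (132/175)    [307 ≡ 132 mod 175]
  = (33/175)    [175 ≡ 7 mod 8 ⇒ (2/175)^2 = +1]
  = (175/33)    [QR: 33 ≡ 1 mod 4, sign kept]
  = (10/33)    [175 ≡ 10 mod 33]
  = (5/33)    [33 ≡ 1 mod 8 ⇒ (2/33) = +1]
  = (33/5)    [QR: 5 ≡ 1 mod 4, sign kept]
  = (3/5)    [33 ≡ 3 mod 5]
  = (5/3)    [QR: 5 ≡ 1 mod 4, sign kept]
  = (2/3)    [5 ≡ 2 mod 3]
  = -(1/3)    [3 ≡ 3 mod 8 ⇒ (2/3) = -1]
  = -1    [(1/3) = 1]

-1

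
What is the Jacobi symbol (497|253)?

(497|253)
  = (244|253)    [497 ≡ 244 mod 253]
  = (61|253)    [253 ≡ 5 mod 8 ⇒ (2|253)^2 = +1]
  = (253|61)    [QR: 61 ≡ 1 mod 4, sign kept]
  = (9|61)    [253 ≡ 9 mod 61]
  = (61|9)    [QR: 9 ≡ 1 mod 4, sign kept]
  = (7|9)    [61 ≡ 7 mod 9]
  = (9|7)    [QR: 9 ≡ 1 mod 4, sign kept]
  = (2|7)    [9 ≡ 2 mod 7]
  = (1|7)    [7 ≡ 7 mod 8 ⇒ (2|7) = +1]
  = 1    [(1|7) = 1]

1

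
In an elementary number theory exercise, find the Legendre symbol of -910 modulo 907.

(-910/907)
  = -(910/907)    [907 ≡ 3 mod 4 ⇒ (-1/907) = -1]
  = -(3/907)    [910 ≡ 3 mod 907]
  = (907/3)    [QR: both ≡ 3 mod 4, sign flips]
  = (1/3)    [907 ≡ 1 mod 3]
  = 1    [(1/3) = 1]

1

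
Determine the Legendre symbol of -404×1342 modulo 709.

By multiplicativity, (-404·1342/709) = (-404/709)·(1342/709).
First factor (-404/709):
(-404/709)
  = (305/709)    [-404 ≡ 305 mod 709]
  = (709/305)    [QR: 305 ≡ 1 mod 4, sign kept]
  = (99/305)    [709 ≡ 99 mod 305]
  = (305/99)    [QR: 305 ≡ 1 mod 4, sign kept]
  = (8/99)    [305 ≡ 8 mod 99]
  = -(1/99)    [99 ≡ 3 mod 8 ⇒ (2/99)^3 = -1]
  = -1    [(1/99) = 1]
Second factor (1342/709):
(1342/709)
  = (633/709)    [1342 ≡ 633 mod 709]
  = (709/633)    [QR: 633 ≡ 1 mod 4, sign kept]
  = (76/633)    [709 ≡ 76 mod 633]
  = (19/633)    [633 ≡ 1 mod 8 ⇒ (2/633)^2 = +1]
  = (633/19)    [QR: 633 ≡ 1 mod 4, sign kept]
  = (6/19)    [633 ≡ 6 mod 19]
  = -(3/19)    [19 ≡ 3 mod 8 ⇒ (2/19) = -1]
  = (19/3)    [QR: both ≡ 3 mod 4, sign flips]
  = (1/3)    [19 ≡ 1 mod 3]
  = 1    [(1/3) = 1]
Product: (-1)·(1) = -1.

-1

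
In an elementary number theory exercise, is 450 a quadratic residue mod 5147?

no

Factor out 2: 450 = 2·225. Since 5147 ≡ 3 (mod 8), (2|5147) = -1. Now have -(225|5147).
225 ≡ 1 (mod 4), so quadratic reciprocity gives (225|5147) = (5147|225). Reduce: 5147 ≡ 197 (mod 225). Now have -(197|225).
197 ≡ 1 (mod 4), so quadratic reciprocity gives (197|225) = (225|197). Reduce: 225 ≡ 28 (mod 197). Now have -(28|197).
Factor out 2: 28 = 2^2·7. Since 197 ≡ 5 (mod 8), (2|197) = -1, and (2|197)^2 = +1. Now have -(7|197).
197 ≡ 1 (mod 4), so quadratic reciprocity gives (7|197) = (197|7). Reduce: 197 ≡ 1 (mod 7). Now have -(1|7).
(1|7) = 1. Collecting the sign factors: -1.
(450|5147) = -1, and 5147 is prime, so 450 is not a quadratic residue mod 5147.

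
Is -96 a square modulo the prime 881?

no

Reduce the numerator: -96 ≡ 785 (mod 881), so (-96|881) = (785|881).
785 ≡ 1 (mod 4), so quadratic reciprocity gives (785|881) = (881|785). Reduce: 881 ≡ 96 (mod 785). Now have (96|785).
Factor out 2: 96 = 2^5·3. Since 785 ≡ 1 (mod 8), (2|785) = +1, and (2|785)^5 = +1. Now have (3|785).
785 ≡ 1 (mod 4), so quadratic reciprocity gives (3|785) = (785|3). Reduce: 785 ≡ 2 (mod 3). Now have (2|3).
Factor out 2: 2 = 2. Since 3 ≡ 3 (mod 8), (2|3) = -1. Now have -(1|3).
(1|3) = 1. Collecting the sign factors: -1.
(-96|881) = -1, and 881 is prime, so -96 is not a quadratic residue mod 881.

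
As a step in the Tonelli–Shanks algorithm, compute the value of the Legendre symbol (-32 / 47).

Pull out -1: (-32 / 47) = (-1 / 47)·(32 / 47). Since 47 ≡ 3 (mod 4), (-1 / 47) = -1. Now have -(32 / 47).
Factor out 2: 32 = 2^5. Since 47 ≡ 7 (mod 8), (2 / 47) = +1, and (2 / 47)^5 = +1. Now have -(1 / 47).
(1 / 47) = 1. Collecting the sign factors: -1.

-1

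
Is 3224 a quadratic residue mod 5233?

(3224|5233)
  = (403|5233)    [5233 ≡ 1 mod 8 ⇒ (2|5233)^3 = +1]
  = (5233|403)    [QR: 5233 ≡ 1 mod 4, sign kept]
  = (397|403)    [5233 ≡ 397 mod 403]
  = (403|397)    [QR: 397 ≡ 1 mod 4, sign kept]
  = (6|397)    [403 ≡ 6 mod 397]
  = -(3|397)    [397 ≡ 5 mod 8 ⇒ (2|397) = -1]
  = -(397|3)    [QR: 397 ≡ 1 mod 4, sign kept]
  = -(1|3)    [397 ≡ 1 mod 3]
  = -1    [(1|3) = 1]
The Legendre symbol is -1, so x^2 ≡ 3224 (mod 5233) has no solution.

no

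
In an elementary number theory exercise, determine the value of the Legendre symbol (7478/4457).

Reduce the numerator: 7478 ≡ 3021 (mod 4457), so (7478/4457) = (3021/4457).
3021 ≡ 1 (mod 4), so quadratic reciprocity gives (3021/4457) = (4457/3021). Reduce: 4457 ≡ 1436 (mod 3021). Now have (1436/3021).
Factor out 2: 1436 = 2^2·359. Since 3021 ≡ 5 (mod 8), (2/3021) = -1, and (2/3021)^2 = +1. Now have (359/3021).
3021 ≡ 1 (mod 4), so quadratic reciprocity gives (359/3021) = (3021/359). Reduce: 3021 ≡ 149 (mod 359). Now have (149/359).
149 ≡ 1 (mod 4), so quadratic reciprocity gives (149/359) = (359/149). Reduce: 359 ≡ 61 (mod 149). Now have (61/149).
61 ≡ 1 (mod 4), so quadratic reciprocity gives (61/149) = (149/61). Reduce: 149 ≡ 27 (mod 61). Now have (27/61).
61 ≡ 1 (mod 4), so quadratic reciprocity gives (27/61) = (61/27). Reduce: 61 ≡ 7 (mod 27). Now have (7/27).
Both 7 ≡ 3 and 27 ≡ 3 (mod 4), so reciprocity gives (7/27) = -(27/7). Reduce: 27 ≡ 6 (mod 7). Now have -(6/7).
Factor out 2: 6 = 2·3. Since 7 ≡ 7 (mod 8), (2/7) = +1. Now have -(3/7).
Both 3 ≡ 3 and 7 ≡ 3 (mod 4), so reciprocity gives (3/7) = -(7/3). Reduce: 7 ≡ 1 (mod 3). Now have (1/3).
(1/3) = 1. Collecting the sign factors: 1.

1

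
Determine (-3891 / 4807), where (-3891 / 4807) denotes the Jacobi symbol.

-1

Pull out -1: (-3891 / 4807) = (-1 / 4807)·(3891 / 4807). Since 4807 ≡ 3 (mod 4), (-1 / 4807) = -1. Now have -(3891 / 4807).
Both 3891 ≡ 3 and 4807 ≡ 3 (mod 4), so reciprocity gives (3891 / 4807) = -(4807 / 3891). Reduce: 4807 ≡ 916 (mod 3891). Now have (916 / 3891).
Factor out 2: 916 = 2^2·229. Since 3891 ≡ 3 (mod 8), (2 / 3891) = -1, and (2 / 3891)^2 = +1. Now have (229 / 3891).
229 ≡ 1 (mod 4), so quadratic reciprocity gives (229 / 3891) = (3891 / 229). Reduce: 3891 ≡ 227 (mod 229). Now have (227 / 229).
229 ≡ 1 (mod 4), so quadratic reciprocity gives (227 / 229) = (229 / 227). Reduce: 229 ≡ 2 (mod 227). Now have (2 / 227).
Factor out 2: 2 = 2. Since 227 ≡ 3 (mod 8), (2 / 227) = -1. Now have -(1 / 227).
(1 / 227) = 1. Collecting the sign factors: -1.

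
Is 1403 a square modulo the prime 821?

no

Reduce the numerator: 1403 ≡ 582 (mod 821), so (1403/821) = (582/821).
Factor out 2: 582 = 2·291. Since 821 ≡ 5 (mod 8), (2/821) = -1. Now have -(291/821).
821 ≡ 1 (mod 4), so quadratic reciprocity gives (291/821) = (821/291). Reduce: 821 ≡ 239 (mod 291). Now have -(239/291).
Both 239 ≡ 3 and 291 ≡ 3 (mod 4), so reciprocity gives (239/291) = -(291/239). Reduce: 291 ≡ 52 (mod 239). Now have (52/239).
Factor out 2: 52 = 2^2·13. Since 239 ≡ 7 (mod 8), (2/239) = +1, and (2/239)^2 = +1. Now have (13/239).
13 ≡ 1 (mod 4), so quadratic reciprocity gives (13/239) = (239/13). Reduce: 239 ≡ 5 (mod 13). Now have (5/13).
5 ≡ 1 (mod 4), so quadratic reciprocity gives (5/13) = (13/5). Reduce: 13 ≡ 3 (mod 5). Now have (3/5).
5 ≡ 1 (mod 4), so quadratic reciprocity gives (3/5) = (5/3). Reduce: 5 ≡ 2 (mod 3). Now have (2/3).
Factor out 2: 2 = 2. Since 3 ≡ 3 (mod 8), (2/3) = -1. Now have -(1/3).
(1/3) = 1. Collecting the sign factors: -1.
(1403/821) = -1, and 821 is prime, so 1403 is not a quadratic residue mod 821.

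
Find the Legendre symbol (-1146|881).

Reduce the numerator: -1146 ≡ 616 (mod 881), so (-1146|881) = (616|881).
Factor out 2: 616 = 2^3·77. Since 881 ≡ 1 (mod 8), (2|881) = +1, and (2|881)^3 = +1. Now have (77|881).
77 ≡ 1 (mod 4), so quadratic reciprocity gives (77|881) = (881|77). Reduce: 881 ≡ 34 (mod 77). Now have (34|77).
Factor out 2: 34 = 2·17. Since 77 ≡ 5 (mod 8), (2|77) = -1. Now have -(17|77).
17 ≡ 1 (mod 4), so quadratic reciprocity gives (17|77) = (77|17). Reduce: 77 ≡ 9 (mod 17). Now have -(9|17).
9 ≡ 1 (mod 4), so quadratic reciprocity gives (9|17) = (17|9). Reduce: 17 ≡ 8 (mod 9). Now have -(8|9).
Factor out 2: 8 = 2^3. Since 9 ≡ 1 (mod 8), (2|9) = +1, and (2|9)^3 = +1. Now have -(1|9).
(1|9) = 1. Collecting the sign factors: -1.

-1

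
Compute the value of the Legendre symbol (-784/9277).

(-784/9277)
  = (784/9277)    [9277 ≡ 1 mod 4 ⇒ (-1/9277) = +1]
  = (49/9277)    [9277 ≡ 5 mod 8 ⇒ (2/9277)^4 = +1]
  = (9277/49)    [QR: 49 ≡ 1 mod 4, sign kept]
  = (16/49)    [9277 ≡ 16 mod 49]
  = (1/49)    [49 ≡ 1 mod 8 ⇒ (2/49)^4 = +1]
  = 1    [(1/49) = 1]

1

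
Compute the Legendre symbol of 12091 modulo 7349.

(12091 / 7349)
  = (4742 / 7349)    [12091 ≡ 4742 mod 7349]
  = -(2371 / 7349)    [7349 ≡ 5 mod 8 ⇒ (2 / 7349) = -1]
  = -(7349 / 2371)    [QR: 7349 ≡ 1 mod 4, sign kept]
  = -(236 / 2371)    [7349 ≡ 236 mod 2371]
  = -(59 / 2371)    [2371 ≡ 3 mod 8 ⇒ (2 / 2371)^2 = +1]
  = (2371 / 59)    [QR: both ≡ 3 mod 4, sign flips]
  = (11 / 59)    [2371 ≡ 11 mod 59]
  = -(59 / 11)    [QR: both ≡ 3 mod 4, sign flips]
  = -(4 / 11)    [59 ≡ 4 mod 11]
  = -(1 / 11)    [11 ≡ 3 mod 8 ⇒ (2 / 11)^2 = +1]
  = -1    [(1 / 11) = 1]

-1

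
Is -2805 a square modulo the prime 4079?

yes

Reduce the numerator: -2805 ≡ 1274 (mod 4079), so (-2805|4079) = (1274|4079).
Factor out 2: 1274 = 2·637. Since 4079 ≡ 7 (mod 8), (2|4079) = +1. Now have (637|4079).
637 ≡ 1 (mod 4), so quadratic reciprocity gives (637|4079) = (4079|637). Reduce: 4079 ≡ 257 (mod 637). Now have (257|637).
257 ≡ 1 (mod 4), so quadratic reciprocity gives (257|637) = (637|257). Reduce: 637 ≡ 123 (mod 257). Now have (123|257).
257 ≡ 1 (mod 4), so quadratic reciprocity gives (123|257) = (257|123). Reduce: 257 ≡ 11 (mod 123). Now have (11|123).
Both 11 ≡ 3 and 123 ≡ 3 (mod 4), so reciprocity gives (11|123) = -(123|11). Reduce: 123 ≡ 2 (mod 11). Now have -(2|11).
Factor out 2: 2 = 2. Since 11 ≡ 3 (mod 8), (2|11) = -1. Now have (1|11).
(1|11) = 1. Collecting the sign factors: 1.
The Legendre symbol is 1, so x^2 ≡ -2805 (mod 4079) has solution.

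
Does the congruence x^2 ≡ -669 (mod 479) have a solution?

Reduce the numerator: -669 ≡ 289 (mod 479), so (-669/479) = (289/479).
289 ≡ 1 (mod 4), so quadratic reciprocity gives (289/479) = (479/289). Reduce: 479 ≡ 190 (mod 289). Now have (190/289).
Factor out 2: 190 = 2·95. Since 289 ≡ 1 (mod 8), (2/289) = +1. Now have (95/289).
289 ≡ 1 (mod 4), so quadratic reciprocity gives (95/289) = (289/95). Reduce: 289 ≡ 4 (mod 95). Now have (4/95).
Factor out 2: 4 = 2^2. Since 95 ≡ 7 (mod 8), (2/95) = +1, and (2/95)^2 = +1. Now have (1/95).
(1/95) = 1. Collecting the sign factors: 1.
The Legendre symbol is 1, so x^2 ≡ -669 (mod 479) has solution.

yes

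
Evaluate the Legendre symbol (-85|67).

Pull out -1: (-85|67) = (-1|67)·(85|67). Since 67 ≡ 3 (mod 4), (-1|67) = -1. Now have -(85|67).
Reduce the numerator: 85 ≡ 18 (mod 67), so (85|67) = (18|67).
Factor out 2: 18 = 2·9. Since 67 ≡ 3 (mod 8), (2|67) = -1. Now have (9|67).
9 ≡ 1 (mod 4), so quadratic reciprocity gives (9|67) = (67|9). Reduce: 67 ≡ 4 (mod 9). Now have (4|9).
Factor out 2: 4 = 2^2. Since 9 ≡ 1 (mod 8), (2|9) = +1, and (2|9)^2 = +1. Now have (1|9).
(1|9) = 1. Collecting the sign factors: 1.

1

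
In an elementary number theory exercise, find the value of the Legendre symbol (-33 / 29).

Reduce the numerator: -33 ≡ 25 (mod 29), so (-33 / 29) = (25 / 29).
25 ≡ 1 (mod 4), so quadratic reciprocity gives (25 / 29) = (29 / 25). Reduce: 29 ≡ 4 (mod 25). Now have (4 / 25).
Factor out 2: 4 = 2^2. Since 25 ≡ 1 (mod 8), (2 / 25) = +1, and (2 / 25)^2 = +1. Now have (1 / 25).
(1 / 25) = 1. Collecting the sign factors: 1.

1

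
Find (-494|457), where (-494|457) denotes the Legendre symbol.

Pull out -1: (-494|457) = (-1|457)·(494|457). Since 457 ≡ 1 (mod 4), (-1|457) = +1. Now have (494|457).
Reduce the numerator: 494 ≡ 37 (mod 457), so (494|457) = (37|457).
37 ≡ 1 (mod 4), so quadratic reciprocity gives (37|457) = (457|37). Reduce: 457 ≡ 13 (mod 37). Now have (13|37).
13 ≡ 1 (mod 4), so quadratic reciprocity gives (13|37) = (37|13). Reduce: 37 ≡ 11 (mod 13). Now have (11|13).
13 ≡ 1 (mod 4), so quadratic reciprocity gives (11|13) = (13|11). Reduce: 13 ≡ 2 (mod 11). Now have (2|11).
Factor out 2: 2 = 2. Since 11 ≡ 3 (mod 8), (2|11) = -1. Now have -(1|11).
(1|11) = 1. Collecting the sign factors: -1.

-1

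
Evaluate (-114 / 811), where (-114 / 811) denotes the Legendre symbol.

Pull out -1: (-114 / 811) = (-1 / 811)·(114 / 811). Since 811 ≡ 3 (mod 4), (-1 / 811) = -1. Now have -(114 / 811).
Factor out 2: 114 = 2·57. Since 811 ≡ 3 (mod 8), (2 / 811) = -1. Now have (57 / 811).
57 ≡ 1 (mod 4), so quadratic reciprocity gives (57 / 811) = (811 / 57). Reduce: 811 ≡ 13 (mod 57). Now have (13 / 57).
13 ≡ 1 (mod 4), so quadratic reciprocity gives (13 / 57) = (57 / 13). Reduce: 57 ≡ 5 (mod 13). Now have (5 / 13).
5 ≡ 1 (mod 4), so quadratic reciprocity gives (5 / 13) = (13 / 5). Reduce: 13 ≡ 3 (mod 5). Now have (3 / 5).
5 ≡ 1 (mod 4), so quadratic reciprocity gives (3 / 5) = (5 / 3). Reduce: 5 ≡ 2 (mod 3). Now have (2 / 3).
Factor out 2: 2 = 2. Since 3 ≡ 3 (mod 8), (2 / 3) = -1. Now have -(1 / 3).
(1 / 3) = 1. Collecting the sign factors: -1.

-1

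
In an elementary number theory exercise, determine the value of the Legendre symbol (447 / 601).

(447 / 601)
  = (601 / 447)    [QR: 601 ≡ 1 mod 4, sign kept]
  = (154 / 447)    [601 ≡ 154 mod 447]
  = (77 / 447)    [447 ≡ 7 mod 8 ⇒ (2 / 447) = +1]
  = (447 / 77)    [QR: 77 ≡ 1 mod 4, sign kept]
  = (62 / 77)    [447 ≡ 62 mod 77]
  = -(31 / 77)    [77 ≡ 5 mod 8 ⇒ (2 / 77) = -1]
  = -(77 / 31)    [QR: 77 ≡ 1 mod 4, sign kept]
  = -(15 / 31)    [77 ≡ 15 mod 31]
  = (31 / 15)    [QR: both ≡ 3 mod 4, sign flips]
  = (1 / 15)    [31 ≡ 1 mod 15]
  = 1    [(1 / 15) = 1]

1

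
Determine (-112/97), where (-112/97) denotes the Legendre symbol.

Reduce the numerator: -112 ≡ 82 (mod 97), so (-112/97) = (82/97).
Factor out 2: 82 = 2·41. Since 97 ≡ 1 (mod 8), (2/97) = +1. Now have (41/97).
41 ≡ 1 (mod 4), so quadratic reciprocity gives (41/97) = (97/41). Reduce: 97 ≡ 15 (mod 41). Now have (15/41).
41 ≡ 1 (mod 4), so quadratic reciprocity gives (15/41) = (41/15). Reduce: 41 ≡ 11 (mod 15). Now have (11/15).
Both 11 ≡ 3 and 15 ≡ 3 (mod 4), so reciprocity gives (11/15) = -(15/11). Reduce: 15 ≡ 4 (mod 11). Now have -(4/11).
Factor out 2: 4 = 2^2. Since 11 ≡ 3 (mod 8), (2/11) = -1, and (2/11)^2 = +1. Now have -(1/11).
(1/11) = 1. Collecting the sign factors: -1.

-1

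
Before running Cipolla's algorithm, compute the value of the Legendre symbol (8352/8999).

Factor out 2: 8352 = 2^5·261. Since 8999 ≡ 7 (mod 8), (2/8999) = +1, and (2/8999)^5 = +1. Now have (261/8999).
261 ≡ 1 (mod 4), so quadratic reciprocity gives (261/8999) = (8999/261). Reduce: 8999 ≡ 125 (mod 261). Now have (125/261).
125 ≡ 1 (mod 4), so quadratic reciprocity gives (125/261) = (261/125). Reduce: 261 ≡ 11 (mod 125). Now have (11/125).
125 ≡ 1 (mod 4), so quadratic reciprocity gives (11/125) = (125/11). Reduce: 125 ≡ 4 (mod 11). Now have (4/11).
Factor out 2: 4 = 2^2. Since 11 ≡ 3 (mod 8), (2/11) = -1, and (2/11)^2 = +1. Now have (1/11).
(1/11) = 1. Collecting the sign factors: 1.

1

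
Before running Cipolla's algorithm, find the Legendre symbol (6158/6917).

1

Factor out 2: 6158 = 2·3079. Since 6917 ≡ 5 (mod 8), (2/6917) = -1. Now have -(3079/6917).
6917 ≡ 1 (mod 4), so quadratic reciprocity gives (3079/6917) = (6917/3079). Reduce: 6917 ≡ 759 (mod 3079). Now have -(759/3079).
Both 759 ≡ 3 and 3079 ≡ 3 (mod 4), so reciprocity gives (759/3079) = -(3079/759). Reduce: 3079 ≡ 43 (mod 759). Now have (43/759).
Both 43 ≡ 3 and 759 ≡ 3 (mod 4), so reciprocity gives (43/759) = -(759/43). Reduce: 759 ≡ 28 (mod 43). Now have -(28/43).
Factor out 2: 28 = 2^2·7. Since 43 ≡ 3 (mod 8), (2/43) = -1, and (2/43)^2 = +1. Now have -(7/43).
Both 7 ≡ 3 and 43 ≡ 3 (mod 4), so reciprocity gives (7/43) = -(43/7). Reduce: 43 ≡ 1 (mod 7). Now have (1/7).
(1/7) = 1. Collecting the sign factors: 1.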